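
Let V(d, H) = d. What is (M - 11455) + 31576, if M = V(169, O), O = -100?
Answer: 20290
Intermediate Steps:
M = 169
(M - 11455) + 31576 = (169 - 11455) + 31576 = -11286 + 31576 = 20290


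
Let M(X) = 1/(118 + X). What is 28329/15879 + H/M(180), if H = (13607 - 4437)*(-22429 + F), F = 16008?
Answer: -92873147379537/5293 ≈ -1.7546e+10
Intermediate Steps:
H = -58880570 (H = (13607 - 4437)*(-22429 + 16008) = 9170*(-6421) = -58880570)
28329/15879 + H/M(180) = 28329/15879 - 58880570/(1/(118 + 180)) = 28329*(1/15879) - 58880570/(1/298) = 9443/5293 - 58880570/1/298 = 9443/5293 - 58880570*298 = 9443/5293 - 17546409860 = -92873147379537/5293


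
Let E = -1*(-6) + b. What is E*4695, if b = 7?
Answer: 61035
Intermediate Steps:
E = 13 (E = -1*(-6) + 7 = 6 + 7 = 13)
E*4695 = 13*4695 = 61035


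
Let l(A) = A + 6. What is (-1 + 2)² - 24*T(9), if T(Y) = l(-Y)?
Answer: 73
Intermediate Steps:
l(A) = 6 + A
T(Y) = 6 - Y
(-1 + 2)² - 24*T(9) = (-1 + 2)² - 24*(6 - 1*9) = 1² - 24*(6 - 9) = 1 - 24*(-3) = 1 + 72 = 73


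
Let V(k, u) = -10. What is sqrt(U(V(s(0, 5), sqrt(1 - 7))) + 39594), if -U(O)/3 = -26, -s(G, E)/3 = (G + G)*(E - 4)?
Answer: 6*sqrt(1102) ≈ 199.18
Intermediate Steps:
s(G, E) = -6*G*(-4 + E) (s(G, E) = -3*(G + G)*(E - 4) = -3*2*G*(-4 + E) = -6*G*(-4 + E))
U(O) = 78 (U(O) = -3*(-26) = 78)
sqrt(U(V(s(0, 5), sqrt(1 - 7))) + 39594) = sqrt(78 + 39594) = sqrt(39672) = 6*sqrt(1102)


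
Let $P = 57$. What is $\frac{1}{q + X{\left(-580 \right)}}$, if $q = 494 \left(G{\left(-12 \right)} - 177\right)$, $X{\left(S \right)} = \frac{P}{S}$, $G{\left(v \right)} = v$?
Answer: $- \frac{580}{54152337} \approx -1.0711 \cdot 10^{-5}$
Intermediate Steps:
$X{\left(S \right)} = \frac{57}{S}$
$q = -93366$ ($q = 494 \left(-12 - 177\right) = 494 \left(-189\right) = -93366$)
$\frac{1}{q + X{\left(-580 \right)}} = \frac{1}{-93366 + \frac{57}{-580}} = \frac{1}{-93366 + 57 \left(- \frac{1}{580}\right)} = \frac{1}{-93366 - \frac{57}{580}} = \frac{1}{- \frac{54152337}{580}} = - \frac{580}{54152337}$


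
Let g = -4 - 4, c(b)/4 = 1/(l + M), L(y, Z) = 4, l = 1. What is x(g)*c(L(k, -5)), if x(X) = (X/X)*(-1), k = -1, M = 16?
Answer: -4/17 ≈ -0.23529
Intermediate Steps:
c(b) = 4/17 (c(b) = 4/(1 + 16) = 4/17)
g = -8
x(X) = -1 (x(X) = 1*(-1) = -1)
x(g)*c(L(k, -5)) = -1*4/17 = -4/17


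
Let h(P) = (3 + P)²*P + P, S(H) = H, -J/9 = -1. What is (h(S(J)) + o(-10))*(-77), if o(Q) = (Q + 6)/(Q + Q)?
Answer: -502502/5 ≈ -1.0050e+5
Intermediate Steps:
J = 9 (J = -9*(-1) = 9)
h(P) = P + P*(3 + P)² (h(P) = P*(3 + P)² + P = P + P*(3 + P)²)
o(Q) = (6 + Q)/(2*Q) (o(Q) = (6 + Q)/((2*Q)) = (6 + Q)*(1/(2*Q)) = (6 + Q)/(2*Q))
(h(S(J)) + o(-10))*(-77) = (9*(1 + (3 + 9)²) + (½)*(6 - 10)/(-10))*(-77) = (9*(1 + 12²) + (½)*(-⅒)*(-4))*(-77) = (9*(1 + 144) + ⅕)*(-77) = (9*145 + ⅕)*(-77) = (1305 + ⅕)*(-77) = (6526/5)*(-77) = -502502/5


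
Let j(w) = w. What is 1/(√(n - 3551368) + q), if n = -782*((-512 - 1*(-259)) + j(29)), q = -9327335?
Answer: -1865467/17399836315685 - 2*I*√33762/17399836315685 ≈ -1.0721e-7 - 2.112e-11*I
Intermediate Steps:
n = 175168 (n = -782*((-512 - 1*(-259)) + 29) = -782*((-512 + 259) + 29) = -782*(-253 + 29) = -782*(-224) = 175168)
1/(√(n - 3551368) + q) = 1/(√(175168 - 3551368) - 9327335) = 1/(√(-3376200) - 9327335) = 1/(10*I*√33762 - 9327335) = 1/(-9327335 + 10*I*√33762)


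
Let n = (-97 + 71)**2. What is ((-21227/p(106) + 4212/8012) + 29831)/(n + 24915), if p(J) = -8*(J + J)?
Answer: 101382835697/86934879008 ≈ 1.1662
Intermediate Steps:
p(J) = -16*J
n = 676 (n = (-26)**2 = 676)
((-21227/p(106) + 4212/8012) + 29831)/(n + 24915) = ((-21227/((-16*106)) + 4212/8012) + 29831)/(676 + 24915) = ((-21227/(-1696) + 4212*(1/8012)) + 29831)/25591 = ((-21227*(-1/1696) + 1053/2003) + 29831)*(1/25591) = ((21227/1696 + 1053/2003) + 29831)*(1/25591) = (44303569/3397088 + 29831)*(1/25591) = (101382835697/3397088)*(1/25591) = 101382835697/86934879008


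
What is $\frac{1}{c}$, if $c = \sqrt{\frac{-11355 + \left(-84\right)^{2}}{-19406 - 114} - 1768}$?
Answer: $- \frac{8 i \sqrt{10524653605}}{34507061} \approx - 0.023784 i$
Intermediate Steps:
$c = \frac{i \sqrt{10524653605}}{2440}$ ($c = \sqrt{\frac{-11355 + 7056}{-19520} - 1768} = \sqrt{\left(-4299\right) \left(- \frac{1}{19520}\right) - 1768} = \sqrt{\frac{4299}{19520} - 1768} = \sqrt{- \frac{34507061}{19520}} = \frac{i \sqrt{10524653605}}{2440} \approx 42.045 i$)
$\frac{1}{c} = \frac{1}{\frac{1}{2440} i \sqrt{10524653605}} = - \frac{8 i \sqrt{10524653605}}{34507061}$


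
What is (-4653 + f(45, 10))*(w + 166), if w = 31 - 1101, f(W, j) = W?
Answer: 4165632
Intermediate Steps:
w = -1070
(-4653 + f(45, 10))*(w + 166) = (-4653 + 45)*(-1070 + 166) = -4608*(-904) = 4165632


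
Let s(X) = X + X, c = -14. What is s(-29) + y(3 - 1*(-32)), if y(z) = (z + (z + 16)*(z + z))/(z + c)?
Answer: 341/3 ≈ 113.67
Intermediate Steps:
s(X) = 2*X
y(z) = (z + 2*z*(16 + z))/(-14 + z) (y(z) = (z + (z + 16)*(z + z))/(z - 14) = (z + (16 + z)*(2*z))/(-14 + z) = (z + 2*z*(16 + z))/(-14 + z))
s(-29) + y(3 - 1*(-32)) = 2*(-29) + (3 - 1*(-32))*(33 + 2*(3 - 1*(-32)))/(-14 + (3 - 1*(-32))) = -58 + (3 + 32)*(33 + 2*(3 + 32))/(-14 + (3 + 32)) = -58 + 35*(33 + 2*35)/(-14 + 35) = -58 + 35*(33 + 70)/21 = -58 + 35*(1/21)*103 = -58 + 515/3 = 341/3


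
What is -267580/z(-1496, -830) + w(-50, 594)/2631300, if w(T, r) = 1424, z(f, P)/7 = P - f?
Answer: -4190932234/73018575 ≈ -57.395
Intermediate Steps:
z(f, P) = -7*f + 7*P (z(f, P) = 7*(P - f) = -7*f + 7*P)
-267580/z(-1496, -830) + w(-50, 594)/2631300 = -267580/(-7*(-1496) + 7*(-830)) + 1424/2631300 = -267580/(10472 - 5810) + 1424*(1/2631300) = -267580/4662 + 356/657825 = -267580*1/4662 + 356/657825 = -133790/2331 + 356/657825 = -4190932234/73018575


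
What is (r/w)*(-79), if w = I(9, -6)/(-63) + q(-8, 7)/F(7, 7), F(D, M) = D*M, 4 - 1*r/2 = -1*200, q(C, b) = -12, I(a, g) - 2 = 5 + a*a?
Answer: 3553578/181 ≈ 19633.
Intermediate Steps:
I(a, g) = 7 + a**2 (I(a, g) = 2 + (5 + a*a) = 2 + (5 + a**2) = 7 + a**2)
r = 408 (r = 8 - (-2)*200 = 8 - 2*(-200) = 8 + 400 = 408)
w = -724/441 (w = (7 + 9**2)/(-63) - 12/(7*7) = (7 + 81)*(-1/63) - 12/49 = 88*(-1/63) - 12*1/49 = -88/63 - 12/49 = -724/441 ≈ -1.6417)
(r/w)*(-79) = (408/(-724/441))*(-79) = (408*(-441/724))*(-79) = -44982/181*(-79) = 3553578/181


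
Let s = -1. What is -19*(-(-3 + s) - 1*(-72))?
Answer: -1444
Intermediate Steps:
-19*(-(-3 + s) - 1*(-72)) = -19*(-(-3 - 1) - 1*(-72)) = -19*(-1*(-4) + 72) = -19*(4 + 72) = -19*76 = -1444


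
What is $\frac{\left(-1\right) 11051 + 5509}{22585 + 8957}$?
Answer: $- \frac{2771}{15771} \approx -0.1757$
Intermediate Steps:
$\frac{\left(-1\right) 11051 + 5509}{22585 + 8957} = \frac{-11051 + 5509}{31542} = \left(-5542\right) \frac{1}{31542} = - \frac{2771}{15771}$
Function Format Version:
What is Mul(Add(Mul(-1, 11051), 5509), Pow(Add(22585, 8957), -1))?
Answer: Rational(-2771, 15771) ≈ -0.17570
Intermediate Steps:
Mul(Add(Mul(-1, 11051), 5509), Pow(Add(22585, 8957), -1)) = Mul(Add(-11051, 5509), Pow(31542, -1)) = Mul(-5542, Rational(1, 31542)) = Rational(-2771, 15771)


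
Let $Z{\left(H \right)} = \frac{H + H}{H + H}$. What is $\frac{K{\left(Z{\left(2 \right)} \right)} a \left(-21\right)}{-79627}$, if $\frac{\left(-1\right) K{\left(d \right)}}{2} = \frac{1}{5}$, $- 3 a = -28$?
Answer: $- \frac{392}{398135} \approx -0.00098459$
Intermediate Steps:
$a = \frac{28}{3}$ ($a = \left(- \frac{1}{3}\right) \left(-28\right) = \frac{28}{3} \approx 9.3333$)
$Z{\left(H \right)} = 1$ ($Z{\left(H \right)} = \frac{2 H}{2 H} = 2 H \frac{1}{2 H} = 1$)
$K{\left(d \right)} = - \frac{2}{5}$
$\frac{K{\left(Z{\left(2 \right)} \right)} a \left(-21\right)}{-79627} = \frac{\left(- \frac{2}{5}\right) \frac{28}{3} \left(-21\right)}{-79627} = \left(- \frac{56}{15}\right) \left(-21\right) \left(- \frac{1}{79627}\right) = \frac{392}{5} \left(- \frac{1}{79627}\right) = - \frac{392}{398135}$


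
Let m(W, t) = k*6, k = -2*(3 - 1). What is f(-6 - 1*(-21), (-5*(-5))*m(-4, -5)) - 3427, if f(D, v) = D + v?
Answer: -4012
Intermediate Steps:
k = -4 (k = -2*2 = -4)
m(W, t) = -24 (m(W, t) = -4*6 = -24)
f(-6 - 1*(-21), (-5*(-5))*m(-4, -5)) - 3427 = ((-6 - 1*(-21)) - 5*(-5)*(-24)) - 3427 = ((-6 + 21) + 25*(-24)) - 3427 = (15 - 600) - 3427 = -585 - 3427 = -4012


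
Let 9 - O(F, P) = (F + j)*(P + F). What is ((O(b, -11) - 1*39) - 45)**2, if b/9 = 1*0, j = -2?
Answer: 9409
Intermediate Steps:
b = 0 (b = 9*(1*0) = 9*0 = 0)
O(F, P) = 9 - (-2 + F)*(F + P) (O(F, P) = 9 - (F - 2)*(P + F) = 9 - (-2 + F)*(F + P))
((O(b, -11) - 1*39) - 45)**2 = (((9 - 1*0**2 + 2*0 + 2*(-11) - 1*0*(-11)) - 1*39) - 45)**2 = (((9 - 1*0 + 0 - 22 + 0) - 39) - 45)**2 = (((9 + 0 + 0 - 22 + 0) - 39) - 45)**2 = ((-13 - 39) - 45)**2 = (-52 - 45)**2 = (-97)**2 = 9409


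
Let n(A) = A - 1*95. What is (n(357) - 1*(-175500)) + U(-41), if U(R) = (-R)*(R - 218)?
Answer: 165143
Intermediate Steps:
n(A) = -95 + A (n(A) = A - 95 = -95 + A)
U(R) = -R*(-218 + R) (U(R) = (-R)*(-218 + R) = -R*(-218 + R))
(n(357) - 1*(-175500)) + U(-41) = ((-95 + 357) - 1*(-175500)) - 41*(218 - 1*(-41)) = (262 + 175500) - 41*(218 + 41) = 175762 - 41*259 = 175762 - 10619 = 165143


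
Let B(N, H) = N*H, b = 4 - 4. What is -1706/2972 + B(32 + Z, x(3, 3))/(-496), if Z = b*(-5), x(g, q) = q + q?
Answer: -44275/46066 ≈ -0.96112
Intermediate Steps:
x(g, q) = 2*q
b = 0
Z = 0 (Z = 0*(-5) = 0)
B(N, H) = H*N
-1706/2972 + B(32 + Z, x(3, 3))/(-496) = -1706/2972 + ((2*3)*(32 + 0))/(-496) = -1706*1/2972 + (6*32)*(-1/496) = -853/1486 + 192*(-1/496) = -853/1486 - 12/31 = -44275/46066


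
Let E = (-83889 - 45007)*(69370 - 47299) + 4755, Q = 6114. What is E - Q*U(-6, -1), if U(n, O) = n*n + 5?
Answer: -2845109535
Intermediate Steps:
U(n, O) = 5 + n² (U(n, O) = n² + 5 = 5 + n²)
E = -2844858861 (E = -128896*22071 + 4755 = -2844863616 + 4755 = -2844858861)
E - Q*U(-6, -1) = -2844858861 - 6114*(5 + (-6)²) = -2844858861 - 6114*(5 + 36) = -2844858861 - 6114*41 = -2844858861 - 1*250674 = -2844858861 - 250674 = -2845109535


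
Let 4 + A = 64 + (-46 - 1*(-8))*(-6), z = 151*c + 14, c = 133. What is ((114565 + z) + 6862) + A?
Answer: 141812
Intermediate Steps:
z = 20097 (z = 151*133 + 14 = 20083 + 14 = 20097)
A = 288 (A = -4 + (64 + (-46 - 1*(-8))*(-6)) = -4 + (64 + (-46 + 8)*(-6)) = -4 + (64 - 38*(-6)) = -4 + (64 + 228) = -4 + 292 = 288)
((114565 + z) + 6862) + A = ((114565 + 20097) + 6862) + 288 = (134662 + 6862) + 288 = 141524 + 288 = 141812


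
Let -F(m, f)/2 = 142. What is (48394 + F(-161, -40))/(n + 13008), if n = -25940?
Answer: -24055/6466 ≈ -3.7202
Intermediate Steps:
F(m, f) = -284 (F(m, f) = -2*142 = -284)
(48394 + F(-161, -40))/(n + 13008) = (48394 - 284)/(-25940 + 13008) = 48110/(-12932) = 48110*(-1/12932) = -24055/6466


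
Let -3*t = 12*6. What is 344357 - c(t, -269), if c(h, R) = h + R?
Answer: 344650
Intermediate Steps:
t = -24 (t = -4*6 = -⅓*72 = -24)
c(h, R) = R + h
344357 - c(t, -269) = 344357 - (-269 - 24) = 344357 - 1*(-293) = 344357 + 293 = 344650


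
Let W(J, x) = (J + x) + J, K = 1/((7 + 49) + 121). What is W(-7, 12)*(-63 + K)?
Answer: 22300/177 ≈ 125.99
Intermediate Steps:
K = 1/177 (K = 1/(56 + 121) = 1/177 ≈ 0.0056497)
W(J, x) = x + 2*J
W(-7, 12)*(-63 + K) = (12 + 2*(-7))*(-63 + 1/177) = (12 - 14)*(-11150/177) = -2*(-11150/177) = 22300/177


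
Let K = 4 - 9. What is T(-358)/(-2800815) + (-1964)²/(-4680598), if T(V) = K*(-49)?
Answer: -1080471924275/1310948908737 ≈ -0.82419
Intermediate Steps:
K = -5
T(V) = 245 (T(V) = -5*(-49) = 245)
T(-358)/(-2800815) + (-1964)²/(-4680598) = 245/(-2800815) + (-1964)²/(-4680598) = 245*(-1/2800815) + 3857296*(-1/4680598) = -49/560163 - 1928648/2340299 = -1080471924275/1310948908737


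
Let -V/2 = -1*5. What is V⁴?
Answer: 10000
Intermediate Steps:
V = 10 (V = -(-2)*5 = -2*(-5) = 10)
V⁴ = 10⁴ = 10000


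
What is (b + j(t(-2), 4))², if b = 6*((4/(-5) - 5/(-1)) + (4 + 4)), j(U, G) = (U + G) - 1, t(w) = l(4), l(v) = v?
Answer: 160801/25 ≈ 6432.0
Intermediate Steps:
t(w) = 4
j(U, G) = -1 + G + U (j(U, G) = (G + U) - 1 = -1 + G + U)
b = 366/5 (b = 6*((4*(-⅕) - 5*(-1)) + 8) = 6*((-⅘ + 5) + 8) = 6*(21/5 + 8) = 6*(61/5) = 366/5 ≈ 73.200)
(b + j(t(-2), 4))² = (366/5 + (-1 + 4 + 4))² = (366/5 + 7)² = (401/5)² = 160801/25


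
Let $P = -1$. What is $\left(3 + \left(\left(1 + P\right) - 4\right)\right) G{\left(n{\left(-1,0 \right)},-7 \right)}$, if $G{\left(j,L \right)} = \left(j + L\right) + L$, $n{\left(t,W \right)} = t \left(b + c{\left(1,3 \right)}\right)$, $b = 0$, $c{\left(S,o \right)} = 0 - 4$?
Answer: $10$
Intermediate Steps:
$c{\left(S,o \right)} = -4$ ($c{\left(S,o \right)} = 0 - 4 = -4$)
$n{\left(t,W \right)} = - 4 t$ ($n{\left(t,W \right)} = t \left(0 - 4\right) = t \left(-4\right) = - 4 t$)
$G{\left(j,L \right)} = j + 2 L$ ($G{\left(j,L \right)} = \left(L + j\right) + L = j + 2 L$)
$\left(3 + \left(\left(1 + P\right) - 4\right)\right) G{\left(n{\left(-1,0 \right)},-7 \right)} = \left(3 + \left(\left(1 - 1\right) - 4\right)\right) \left(\left(-4\right) \left(-1\right) + 2 \left(-7\right)\right) = \left(3 + \left(0 - 4\right)\right) \left(4 - 14\right) = \left(3 - 4\right) \left(-10\right) = \left(-1\right) \left(-10\right) = 10$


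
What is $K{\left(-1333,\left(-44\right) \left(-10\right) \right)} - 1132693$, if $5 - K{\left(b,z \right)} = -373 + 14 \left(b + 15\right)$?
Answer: $-1113863$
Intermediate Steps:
$K{\left(b,z \right)} = 168 - 14 b$ ($K{\left(b,z \right)} = 5 - \left(-373 + 14 \left(b + 15\right)\right) = 5 - \left(-373 + 14 \left(15 + b\right)\right) = 5 - \left(-373 + \left(210 + 14 b\right)\right) = 5 - \left(-163 + 14 b\right) = 168 - 14 b$)
$K{\left(-1333,\left(-44\right) \left(-10\right) \right)} - 1132693 = \left(168 - -18662\right) - 1132693 = \left(168 + 18662\right) - 1132693 = 18830 - 1132693 = -1113863$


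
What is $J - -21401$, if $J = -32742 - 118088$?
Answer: $-129429$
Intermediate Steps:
$J = -150830$ ($J = -32742 - 118088 = -150830$)
$J - -21401 = -150830 - -21401 = -150830 + \left(-159 + 21560\right) = -150830 + 21401 = -129429$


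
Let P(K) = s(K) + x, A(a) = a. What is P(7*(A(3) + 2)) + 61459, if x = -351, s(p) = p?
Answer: 61143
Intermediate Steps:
P(K) = -351 + K (P(K) = K - 351 = -351 + K)
P(7*(A(3) + 2)) + 61459 = (-351 + 7*(3 + 2)) + 61459 = (-351 + 7*5) + 61459 = (-351 + 35) + 61459 = -316 + 61459 = 61143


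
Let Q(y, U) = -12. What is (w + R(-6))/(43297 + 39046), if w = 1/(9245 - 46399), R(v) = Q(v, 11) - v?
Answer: -222925/3059371822 ≈ -7.2866e-5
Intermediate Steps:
R(v) = -12 - v
w = -1/37154 (w = 1/(-37154) = -1/37154 ≈ -2.6915e-5)
(w + R(-6))/(43297 + 39046) = (-1/37154 + (-12 - 1*(-6)))/(43297 + 39046) = (-1/37154 + (-12 + 6))/82343 = (-1/37154 - 6)*(1/82343) = -222925/37154*1/82343 = -222925/3059371822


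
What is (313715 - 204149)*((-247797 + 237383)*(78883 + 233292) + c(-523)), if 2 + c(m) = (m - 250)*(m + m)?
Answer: -356109429398004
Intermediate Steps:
c(m) = -2 + 2*m*(-250 + m) (c(m) = -2 + (m - 250)*(m + m) = -2 + (-250 + m)*(2*m) = -2 + 2*m*(-250 + m))
(313715 - 204149)*((-247797 + 237383)*(78883 + 233292) + c(-523)) = (313715 - 204149)*((-247797 + 237383)*(78883 + 233292) + (-2 - 500*(-523) + 2*(-523)**2)) = 109566*(-10414*312175 + (-2 + 261500 + 2*273529)) = 109566*(-3250990450 + (-2 + 261500 + 547058)) = 109566*(-3250990450 + 808556) = 109566*(-3250181894) = -356109429398004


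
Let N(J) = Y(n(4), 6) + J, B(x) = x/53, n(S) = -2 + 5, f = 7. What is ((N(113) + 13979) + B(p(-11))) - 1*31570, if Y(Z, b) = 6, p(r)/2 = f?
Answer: -926002/53 ≈ -17472.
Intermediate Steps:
p(r) = 14 (p(r) = 2*7 = 14)
n(S) = 3
B(x) = x/53
N(J) = 6 + J
((N(113) + 13979) + B(p(-11))) - 1*31570 = (((6 + 113) + 13979) + (1/53)*14) - 1*31570 = ((119 + 13979) + 14/53) - 31570 = (14098 + 14/53) - 31570 = 747208/53 - 31570 = -926002/53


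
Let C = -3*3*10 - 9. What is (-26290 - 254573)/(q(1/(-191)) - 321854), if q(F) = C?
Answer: 280863/321953 ≈ 0.87237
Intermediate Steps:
C = -99 (C = -9*10 - 9 = -90 - 9 = -99)
q(F) = -99
(-26290 - 254573)/(q(1/(-191)) - 321854) = (-26290 - 254573)/(-99 - 321854) = -280863/(-321953) = -280863*(-1/321953) = 280863/321953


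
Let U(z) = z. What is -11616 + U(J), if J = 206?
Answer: -11410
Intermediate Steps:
-11616 + U(J) = -11616 + 206 = -11410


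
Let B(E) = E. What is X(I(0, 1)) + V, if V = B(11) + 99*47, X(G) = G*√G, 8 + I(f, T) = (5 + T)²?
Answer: 4664 + 56*√7 ≈ 4812.2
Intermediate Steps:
I(f, T) = -8 + (5 + T)²
X(G) = G^(3/2)
V = 4664 (V = 11 + 99*47 = 11 + 4653 = 4664)
X(I(0, 1)) + V = (-8 + (5 + 1)²)^(3/2) + 4664 = (-8 + 6²)^(3/2) + 4664 = (-8 + 36)^(3/2) + 4664 = 28^(3/2) + 4664 = 56*√7 + 4664 = 4664 + 56*√7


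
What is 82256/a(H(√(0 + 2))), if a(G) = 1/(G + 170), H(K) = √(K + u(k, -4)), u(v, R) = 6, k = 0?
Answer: 13983520 + 82256*√(6 + √2) ≈ 1.4207e+7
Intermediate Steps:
H(K) = √(6 + K) (H(K) = √(K + 6) = √(6 + K))
a(G) = 1/(170 + G)
82256/a(H(√(0 + 2))) = 82256/(1/(170 + √(6 + √(0 + 2)))) = 82256/(1/(170 + √(6 + √2))) = 82256*(170 + √(6 + √2)) = 13983520 + 82256*√(6 + √2)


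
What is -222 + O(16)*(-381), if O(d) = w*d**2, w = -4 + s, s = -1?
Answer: 487458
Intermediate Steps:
w = -5 (w = -4 - 1 = -5)
O(d) = -5*d**2
-222 + O(16)*(-381) = -222 - 5*16**2*(-381) = -222 - 5*256*(-381) = -222 - 1280*(-381) = -222 + 487680 = 487458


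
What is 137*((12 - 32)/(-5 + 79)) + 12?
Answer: -926/37 ≈ -25.027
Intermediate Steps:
137*((12 - 32)/(-5 + 79)) + 12 = 137*(-20/74) + 12 = 137*(-20*1/74) + 12 = 137*(-10/37) + 12 = -1370/37 + 12 = -926/37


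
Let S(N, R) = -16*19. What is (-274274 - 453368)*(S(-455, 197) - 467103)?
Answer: 340104964294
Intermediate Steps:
S(N, R) = -304
(-274274 - 453368)*(S(-455, 197) - 467103) = (-274274 - 453368)*(-304 - 467103) = -727642*(-467407) = 340104964294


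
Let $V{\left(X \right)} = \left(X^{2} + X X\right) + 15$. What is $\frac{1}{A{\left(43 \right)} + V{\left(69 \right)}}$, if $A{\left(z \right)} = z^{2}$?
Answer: $\frac{1}{11386} \approx 8.7827 \cdot 10^{-5}$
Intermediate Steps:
$V{\left(X \right)} = 15 + 2 X^{2}$ ($V{\left(X \right)} = \left(X^{2} + X^{2}\right) + 15 = 2 X^{2} + 15 = 15 + 2 X^{2}$)
$\frac{1}{A{\left(43 \right)} + V{\left(69 \right)}} = \frac{1}{43^{2} + \left(15 + 2 \cdot 69^{2}\right)} = \frac{1}{1849 + \left(15 + 2 \cdot 4761\right)} = \frac{1}{1849 + \left(15 + 9522\right)} = \frac{1}{1849 + 9537} = \frac{1}{11386}$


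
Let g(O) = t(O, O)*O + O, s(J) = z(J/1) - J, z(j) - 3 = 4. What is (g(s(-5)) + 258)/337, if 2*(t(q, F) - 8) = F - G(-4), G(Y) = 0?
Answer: 438/337 ≈ 1.2997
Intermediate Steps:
z(j) = 7 (z(j) = 3 + 4 = 7)
t(q, F) = 8 + F/2 (t(q, F) = 8 + (F - 1*0)/2 = 8 + (F + 0)/2 = 8 + F/2)
s(J) = 7 - J
g(O) = O + O*(8 + O/2) (g(O) = (8 + O/2)*O + O = O*(8 + O/2) + O = O + O*(8 + O/2))
(g(s(-5)) + 258)/337 = ((7 - 1*(-5))*(18 + (7 - 1*(-5)))/2 + 258)/337 = ((7 + 5)*(18 + (7 + 5))/2 + 258)/337 = ((1/2)*12*(18 + 12) + 258)/337 = ((1/2)*12*30 + 258)/337 = (180 + 258)/337 = (1/337)*438 = 438/337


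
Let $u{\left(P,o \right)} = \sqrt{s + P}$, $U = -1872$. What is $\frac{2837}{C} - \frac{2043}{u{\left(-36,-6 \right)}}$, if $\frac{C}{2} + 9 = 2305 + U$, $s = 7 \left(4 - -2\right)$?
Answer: $\frac{2837}{848} - \frac{681 \sqrt{6}}{2} \approx -830.71$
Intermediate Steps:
$s = 42$ ($s = 7 \left(4 + 2\right) = 7 \cdot 6 = 42$)
$u{\left(P,o \right)} = \sqrt{42 + P}$
$C = 848$ ($C = -18 + 2 \left(2305 - 1872\right) = -18 + 2 \cdot 433 = -18 + 866 = 848$)
$\frac{2837}{C} - \frac{2043}{u{\left(-36,-6 \right)}} = \frac{2837}{848} - \frac{2043}{\sqrt{42 - 36}} = 2837 \cdot \frac{1}{848} - \frac{2043}{\sqrt{6}} = \frac{2837}{848} - 2043 \frac{\sqrt{6}}{6} = \frac{2837}{848} - \frac{681 \sqrt{6}}{2}$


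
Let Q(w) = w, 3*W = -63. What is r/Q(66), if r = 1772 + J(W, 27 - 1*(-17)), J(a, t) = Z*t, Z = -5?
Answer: 776/33 ≈ 23.515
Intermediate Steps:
W = -21 (W = (⅓)*(-63) = -21)
J(a, t) = -5*t
r = 1552 (r = 1772 - 5*(27 - 1*(-17)) = 1772 - 5*(27 + 17) = 1772 - 5*44 = 1772 - 220 = 1552)
r/Q(66) = 1552/66 = 1552*(1/66) = 776/33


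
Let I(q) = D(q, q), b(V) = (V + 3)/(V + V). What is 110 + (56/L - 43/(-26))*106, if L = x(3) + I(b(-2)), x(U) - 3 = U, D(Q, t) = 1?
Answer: 14733/13 ≈ 1133.3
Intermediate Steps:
b(V) = (3 + V)/(2*V) (b(V) = (3 + V)/((2*V)) = (3 + V)*(1/(2*V)) = (3 + V)/(2*V))
x(U) = 3 + U
I(q) = 1
L = 7 (L = (3 + 3) + 1 = 6 + 1 = 7)
110 + (56/L - 43/(-26))*106 = 110 + (56/7 - 43/(-26))*106 = 110 + (56*(⅐) - 43*(-1/26))*106 = 110 + (8 + 43/26)*106 = 110 + (251/26)*106 = 110 + 13303/13 = 14733/13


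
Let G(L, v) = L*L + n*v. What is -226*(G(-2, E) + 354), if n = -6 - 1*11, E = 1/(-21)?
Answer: -1702910/21 ≈ -81091.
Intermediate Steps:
E = -1/21 ≈ -0.047619
n = -17 (n = -6 - 11 = -17)
G(L, v) = L² - 17*v (G(L, v) = L*L - 17*v = L² - 17*v)
-226*(G(-2, E) + 354) = -226*(((-2)² - 17*(-1/21)) + 354) = -226*((4 + 17/21) + 354) = -226*(101/21 + 354) = -226*7535/21 = -1702910/21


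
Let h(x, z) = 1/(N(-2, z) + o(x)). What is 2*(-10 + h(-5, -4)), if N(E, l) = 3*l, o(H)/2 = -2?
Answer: -161/8 ≈ -20.125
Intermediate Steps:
o(H) = -4 (o(H) = 2*(-2) = -4)
h(x, z) = 1/(-4 + 3*z) (h(x, z) = 1/(3*z - 4) = 1/(-4 + 3*z))
2*(-10 + h(-5, -4)) = 2*(-10 + 1/(-4 + 3*(-4))) = 2*(-10 + 1/(-4 - 12)) = 2*(-10 + 1/(-16)) = 2*(-10 - 1/16) = 2*(-161/16) = -161/8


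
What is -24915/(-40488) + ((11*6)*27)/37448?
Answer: 41881939/63174776 ≈ 0.66295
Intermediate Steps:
-24915/(-40488) + ((11*6)*27)/37448 = -24915*(-1/40488) + (66*27)*(1/37448) = 8305/13496 + 1782*(1/37448) = 8305/13496 + 891/18724 = 41881939/63174776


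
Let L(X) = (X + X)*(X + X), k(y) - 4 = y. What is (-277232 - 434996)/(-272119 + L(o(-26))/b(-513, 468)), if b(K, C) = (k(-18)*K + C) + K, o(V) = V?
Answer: 35546652/13581193 ≈ 2.6173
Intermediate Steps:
k(y) = 4 + y
L(X) = 4*X² (L(X) = (2*X)*(2*X) = 4*X²)
b(K, C) = C - 13*K (b(K, C) = ((4 - 18)*K + C) + K = (-14*K + C) + K = (C - 14*K) + K = C - 13*K)
(-277232 - 434996)/(-272119 + L(o(-26))/b(-513, 468)) = (-277232 - 434996)/(-272119 + (4*(-26)²)/(468 - 13*(-513))) = -712228/(-272119 + (4*676)/(468 + 6669)) = -712228/(-272119 + 2704/7137) = -712228/(-272119 + 2704*(1/7137)) = -712228/(-272119 + 208/549) = -712228/(-149393123/549) = -712228*(-549/149393123) = 35546652/13581193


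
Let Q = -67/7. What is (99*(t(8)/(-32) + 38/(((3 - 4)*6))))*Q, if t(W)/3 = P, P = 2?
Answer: 692043/112 ≈ 6179.0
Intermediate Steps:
t(W) = 6 (t(W) = 3*2 = 6)
Q = -67/7 (Q = -67*⅐ = -67/7 ≈ -9.5714)
(99*(t(8)/(-32) + 38/(((3 - 4)*6))))*Q = (99*(6/(-32) + 38/(((3 - 4)*6))))*(-67/7) = (99*(6*(-1/32) + 38/((-1*6))))*(-67/7) = (99*(-3/16 + 38/(-6)))*(-67/7) = (99*(-3/16 + 38*(-⅙)))*(-67/7) = (99*(-3/16 - 19/3))*(-67/7) = (99*(-313/48))*(-67/7) = -10329/16*(-67/7) = 692043/112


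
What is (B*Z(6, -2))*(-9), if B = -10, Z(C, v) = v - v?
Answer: 0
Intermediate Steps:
Z(C, v) = 0
(B*Z(6, -2))*(-9) = -10*0*(-9) = 0*(-9) = 0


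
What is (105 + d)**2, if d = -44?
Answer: 3721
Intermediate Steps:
(105 + d)**2 = (105 - 44)**2 = 61**2 = 3721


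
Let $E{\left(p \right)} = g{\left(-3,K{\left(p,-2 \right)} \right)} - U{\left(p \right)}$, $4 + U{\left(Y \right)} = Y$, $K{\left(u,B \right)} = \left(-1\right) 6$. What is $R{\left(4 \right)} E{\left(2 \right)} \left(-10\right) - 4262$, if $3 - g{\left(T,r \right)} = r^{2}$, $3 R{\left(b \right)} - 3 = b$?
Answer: $- \frac{10616}{3} \approx -3538.7$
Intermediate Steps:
$R{\left(b \right)} = 1 + \frac{b}{3}$
$K{\left(u,B \right)} = -6$
$U{\left(Y \right)} = -4 + Y$
$g{\left(T,r \right)} = 3 - r^{2}$
$E{\left(p \right)} = -29 - p$ ($E{\left(p \right)} = \left(3 - \left(-6\right)^{2}\right) - \left(-4 + p\right) = \left(3 - 36\right) - \left(-4 + p\right) = -33 - \left(-4 + p\right) = -29 - p$)
$R{\left(4 \right)} E{\left(2 \right)} \left(-10\right) - 4262 = \left(1 + \frac{1}{3} \cdot 4\right) \left(-29 - 2\right) \left(-10\right) - 4262 = \left(1 + \frac{4}{3}\right) \left(-29 - 2\right) \left(-10\right) - 4262 = \frac{7}{3} \left(-31\right) \left(-10\right) - 4262 = \left(- \frac{217}{3}\right) \left(-10\right) - 4262 = \frac{2170}{3} - 4262 = - \frac{10616}{3}$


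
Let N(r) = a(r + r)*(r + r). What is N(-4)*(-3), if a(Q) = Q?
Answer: -192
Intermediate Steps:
N(r) = 4*r² (N(r) = (r + r)*(r + r) = (2*r)*(2*r) = 4*r²)
N(-4)*(-3) = (4*(-4)²)*(-3) = (4*16)*(-3) = 64*(-3) = -192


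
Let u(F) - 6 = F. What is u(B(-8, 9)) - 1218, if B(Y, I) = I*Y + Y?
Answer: -1292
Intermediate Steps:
B(Y, I) = Y + I*Y
u(F) = 6 + F
u(B(-8, 9)) - 1218 = (6 - 8*(1 + 9)) - 1218 = (6 - 8*10) - 1218 = (6 - 80) - 1218 = -74 - 1218 = -1292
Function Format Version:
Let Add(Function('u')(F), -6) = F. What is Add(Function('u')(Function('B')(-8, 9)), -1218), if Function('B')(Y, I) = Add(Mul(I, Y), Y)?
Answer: -1292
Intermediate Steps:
Function('B')(Y, I) = Add(Y, Mul(I, Y))
Function('u')(F) = Add(6, F)
Add(Function('u')(Function('B')(-8, 9)), -1218) = Add(Add(6, Mul(-8, Add(1, 9))), -1218) = Add(Add(6, Mul(-8, 10)), -1218) = Add(Add(6, -80), -1218) = Add(-74, -1218) = -1292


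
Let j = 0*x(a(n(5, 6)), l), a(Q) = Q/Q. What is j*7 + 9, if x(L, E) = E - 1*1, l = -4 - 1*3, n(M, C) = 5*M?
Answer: 9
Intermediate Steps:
a(Q) = 1
l = -7 (l = -4 - 3 = -7)
x(L, E) = -1 + E (x(L, E) = E - 1 = -1 + E)
j = 0 (j = 0*(-1 - 7) = 0*(-8) = 0)
j*7 + 9 = 0*7 + 9 = 0 + 9 = 9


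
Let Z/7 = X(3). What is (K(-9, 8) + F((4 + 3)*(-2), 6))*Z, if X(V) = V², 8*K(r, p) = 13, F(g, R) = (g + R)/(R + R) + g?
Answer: -6573/8 ≈ -821.63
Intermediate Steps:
F(g, R) = g + (R + g)/(2*R) (F(g, R) = (R + g)/((2*R)) + g = (R + g)*(1/(2*R)) + g = (R + g)/(2*R) + g = g + (R + g)/(2*R))
K(r, p) = 13/8 (K(r, p) = (⅛)*13 = 13/8)
Z = 63 (Z = 7*3² = 7*9 = 63)
(K(-9, 8) + F((4 + 3)*(-2), 6))*Z = (13/8 + (½ + (4 + 3)*(-2) + (½)*((4 + 3)*(-2))/6))*63 = (13/8 + (½ + 7*(-2) + (½)*(7*(-2))*(⅙)))*63 = (13/8 + (½ - 14 + (½)*(-14)*(⅙)))*63 = (13/8 + (½ - 14 - 7/6))*63 = (13/8 - 44/3)*63 = -313/24*63 = -6573/8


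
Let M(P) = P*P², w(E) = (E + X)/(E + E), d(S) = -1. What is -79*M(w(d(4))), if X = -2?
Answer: -2133/8 ≈ -266.63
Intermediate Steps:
w(E) = (-2 + E)/(2*E) (w(E) = (E - 2)/(E + E) = (-2 + E)/((2*E)) = (-2 + E)*(1/(2*E)) = (-2 + E)/(2*E))
M(P) = P³
-79*M(w(d(4))) = -79*(-(-2 - 1)³/8) = -79*((½)*(-1)*(-3))³ = -79*(3/2)³ = -79*27/8 = -2133/8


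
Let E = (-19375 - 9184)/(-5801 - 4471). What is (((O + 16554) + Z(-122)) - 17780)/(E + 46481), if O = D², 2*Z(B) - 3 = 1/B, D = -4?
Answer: -757239000/29126364851 ≈ -0.025998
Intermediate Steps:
Z(B) = 3/2 + 1/(2*B)
O = 16 (O = (-4)² = 16)
E = 28559/10272 (E = -28559/(-10272) = -28559*(-1/10272) = 28559/10272 ≈ 2.7803)
(((O + 16554) + Z(-122)) - 17780)/(E + 46481) = (((16 + 16554) + (½)*(1 + 3*(-122))/(-122)) - 17780)/(28559/10272 + 46481) = ((16570 + (½)*(-1/122)*(1 - 366)) - 17780)/(477481391/10272) = ((16570 + (½)*(-1/122)*(-365)) - 17780)*(10272/477481391) = ((16570 + 365/244) - 17780)*(10272/477481391) = (4043445/244 - 17780)*(10272/477481391) = -294875/244*10272/477481391 = -757239000/29126364851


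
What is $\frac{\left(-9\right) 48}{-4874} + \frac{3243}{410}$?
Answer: $\frac{7991751}{999170} \approx 7.9984$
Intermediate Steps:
$\frac{\left(-9\right) 48}{-4874} + \frac{3243}{410} = \left(-432\right) \left(- \frac{1}{4874}\right) + 3243 \cdot \frac{1}{410} = \frac{216}{2437} + \frac{3243}{410} = \frac{7991751}{999170}$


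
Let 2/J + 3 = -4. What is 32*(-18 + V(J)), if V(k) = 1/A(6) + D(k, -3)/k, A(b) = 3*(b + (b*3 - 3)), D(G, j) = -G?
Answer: -38272/63 ≈ -607.49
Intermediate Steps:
J = -2/7 (J = 2/(-3 - 4) = 2/(-7) = 2*(-1/7) = -2/7 ≈ -0.28571)
A(b) = -9 + 12*b (A(b) = 3*(b + (3*b - 3)) = 3*(b + (-3 + 3*b)) = 3*(-3 + 4*b) = -9 + 12*b)
V(k) = -62/63 (V(k) = 1/(-9 + 12*6) + (-k)/k = 1/(-9 + 72) - 1 = 1/63 - 1 = -62/63)
32*(-18 + V(J)) = 32*(-18 - 62/63) = 32*(-1196/63) = -38272/63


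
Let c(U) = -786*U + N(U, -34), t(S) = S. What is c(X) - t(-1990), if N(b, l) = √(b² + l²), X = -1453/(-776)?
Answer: 201091/388 + √698226665/776 ≈ 552.33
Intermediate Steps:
X = 1453/776 (X = -1453*(-1/776) = 1453/776 ≈ 1.8724)
c(U) = √(1156 + U²) - 786*U (c(U) = -786*U + √(U² + (-34)²) = -786*U + √(U² + 1156) = -786*U + √(1156 + U²) = √(1156 + U²) - 786*U)
c(X) - t(-1990) = (√(1156 + (1453/776)²) - 786*1453/776) - 1*(-1990) = (√(1156 + 2111209/602176) - 571029/388) + 1990 = (√(698226665/602176) - 571029/388) + 1990 = (√698226665/776 - 571029/388) + 1990 = (-571029/388 + √698226665/776) + 1990 = 201091/388 + √698226665/776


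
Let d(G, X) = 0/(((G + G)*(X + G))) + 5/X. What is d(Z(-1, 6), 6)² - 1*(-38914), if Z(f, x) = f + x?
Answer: 1400929/36 ≈ 38915.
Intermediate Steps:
d(G, X) = 5/X (d(G, X) = 0/(((2*G)*(G + X))) + 5/X = 0/((2*G*(G + X))) + 5/X = 0*(1/(2*G*(G + X))) + 5/X = 0 + 5/X = 5/X)
d(Z(-1, 6), 6)² - 1*(-38914) = (5/6)² - 1*(-38914) = (5*(⅙))² + 38914 = (⅚)² + 38914 = 25/36 + 38914 = 1400929/36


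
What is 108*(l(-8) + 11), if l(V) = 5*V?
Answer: -3132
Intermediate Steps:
108*(l(-8) + 11) = 108*(5*(-8) + 11) = 108*(-40 + 11) = 108*(-29) = -3132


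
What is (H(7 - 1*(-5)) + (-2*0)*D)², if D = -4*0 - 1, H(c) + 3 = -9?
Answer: 144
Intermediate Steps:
H(c) = -12 (H(c) = -3 - 9 = -12)
D = -1 (D = 0 - 1 = -1)
(H(7 - 1*(-5)) + (-2*0)*D)² = (-12 - 2*0*(-1))² = (-12 + 0*(-1))² = (-12 + 0)² = (-12)² = 144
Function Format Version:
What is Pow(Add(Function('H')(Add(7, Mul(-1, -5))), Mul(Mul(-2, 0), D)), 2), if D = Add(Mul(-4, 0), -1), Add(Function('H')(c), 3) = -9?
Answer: 144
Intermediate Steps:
Function('H')(c) = -12 (Function('H')(c) = Add(-3, -9) = -12)
D = -1 (D = Add(0, -1) = -1)
Pow(Add(Function('H')(Add(7, Mul(-1, -5))), Mul(Mul(-2, 0), D)), 2) = Pow(Add(-12, Mul(Mul(-2, 0), -1)), 2) = Pow(Add(-12, Mul(0, -1)), 2) = Pow(Add(-12, 0), 2) = Pow(-12, 2) = 144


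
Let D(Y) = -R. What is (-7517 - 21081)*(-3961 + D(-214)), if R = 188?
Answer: 118653102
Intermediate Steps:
D(Y) = -188 (D(Y) = -1*188 = -188)
(-7517 - 21081)*(-3961 + D(-214)) = (-7517 - 21081)*(-3961 - 188) = -28598*(-4149) = 118653102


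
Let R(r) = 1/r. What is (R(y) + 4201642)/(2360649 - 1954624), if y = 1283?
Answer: 5390706687/520930075 ≈ 10.348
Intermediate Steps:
(R(y) + 4201642)/(2360649 - 1954624) = (1/1283 + 4201642)/(2360649 - 1954624) = (1/1283 + 4201642)/406025 = (5390706687/1283)*(1/406025) = 5390706687/520930075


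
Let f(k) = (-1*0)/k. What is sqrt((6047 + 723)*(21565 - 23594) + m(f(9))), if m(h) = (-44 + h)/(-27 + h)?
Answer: I*sqrt(1112642598)/9 ≈ 3706.3*I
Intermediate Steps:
f(k) = 0 (f(k) = 0/k = 0)
m(h) = (-44 + h)/(-27 + h)
sqrt((6047 + 723)*(21565 - 23594) + m(f(9))) = sqrt((6047 + 723)*(21565 - 23594) + (-44 + 0)/(-27 + 0)) = sqrt(6770*(-2029) - 44/(-27)) = sqrt(-13736330 - 1/27*(-44)) = sqrt(-13736330 + 44/27) = sqrt(-370880866/27) = I*sqrt(1112642598)/9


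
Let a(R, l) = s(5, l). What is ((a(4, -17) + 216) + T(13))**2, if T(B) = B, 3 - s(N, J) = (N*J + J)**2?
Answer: 103469584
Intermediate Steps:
s(N, J) = 3 - (J + J*N)**2 (s(N, J) = 3 - (N*J + J)**2 = 3 - (J*N + J)**2 = 3 - (J + J*N)**2)
a(R, l) = 3 - 36*l**2 (a(R, l) = 3 - l**2*(1 + 5)**2 = 3 - 1*l**2*6**2 = 3 - 1*l**2*36 = 3 - 36*l**2)
((a(4, -17) + 216) + T(13))**2 = (((3 - 36*(-17)**2) + 216) + 13)**2 = (((3 - 36*289) + 216) + 13)**2 = (((3 - 10404) + 216) + 13)**2 = ((-10401 + 216) + 13)**2 = (-10185 + 13)**2 = (-10172)**2 = 103469584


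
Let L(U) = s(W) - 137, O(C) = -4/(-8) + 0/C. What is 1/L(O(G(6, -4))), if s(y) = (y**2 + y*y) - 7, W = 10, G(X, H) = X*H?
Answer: 1/56 ≈ 0.017857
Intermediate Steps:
G(X, H) = H*X
O(C) = 1/2 (O(C) = -4*(-1/8) + 0 = 1/2 + 0 = 1/2)
s(y) = -7 + 2*y**2 (s(y) = (y**2 + y**2) - 7 = 2*y**2 - 7 = -7 + 2*y**2)
L(U) = 56 (L(U) = (-7 + 2*10**2) - 137 = (-7 + 2*100) - 137 = (-7 + 200) - 137 = 193 - 137 = 56)
1/L(O(G(6, -4))) = 1/56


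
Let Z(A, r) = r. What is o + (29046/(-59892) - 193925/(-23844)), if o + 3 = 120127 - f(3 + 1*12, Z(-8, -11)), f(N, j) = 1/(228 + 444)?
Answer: 38123507035407/317347744 ≈ 1.2013e+5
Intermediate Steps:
f(N, j) = 1/672
o = 80723327/672 (o = -3 + (120127 - 1*1/672) = -3 + (120127 - 1/672) = -3 + 80725343/672 = 80723327/672 ≈ 1.2012e+5)
o + (29046/(-59892) - 193925/(-23844)) = 80723327/672 + (29046/(-59892) - 193925/(-23844)) = 80723327/672 + (29046*(-1/59892) - 193925*(-1/23844)) = 80723327/672 + (-4841/9982 + 193925/23844) = 80723327/672 + 910165273/119005404 = 38123507035407/317347744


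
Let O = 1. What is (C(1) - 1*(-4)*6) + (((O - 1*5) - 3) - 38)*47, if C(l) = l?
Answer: -2090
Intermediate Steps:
(C(1) - 1*(-4)*6) + (((O - 1*5) - 3) - 38)*47 = (1 - 1*(-4)*6) + (((1 - 1*5) - 3) - 38)*47 = (1 + 4*6) + (((1 - 5) - 3) - 38)*47 = (1 + 24) + ((-4 - 3) - 38)*47 = 25 + (-7 - 38)*47 = 25 - 45*47 = 25 - 2115 = -2090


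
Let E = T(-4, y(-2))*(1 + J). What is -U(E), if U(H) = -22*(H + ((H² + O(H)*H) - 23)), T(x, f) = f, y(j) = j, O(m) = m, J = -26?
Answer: 110594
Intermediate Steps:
E = 50 (E = -2*(1 - 26) = -2*(-25) = 50)
U(H) = 506 - 44*H² - 22*H (U(H) = -22*(H + ((H² + H*H) - 23)) = -22*(H + ((H² + H²) - 23)) = -22*(H + (2*H² - 23)) = -22*(H + (-23 + 2*H²)) = -22*(-23 + H + 2*H²) = 506 - 44*H² - 22*H)
-U(E) = -(506 - 44*50² - 22*50) = -(506 - 44*2500 - 1100) = -(506 - 110000 - 1100) = -1*(-110594) = 110594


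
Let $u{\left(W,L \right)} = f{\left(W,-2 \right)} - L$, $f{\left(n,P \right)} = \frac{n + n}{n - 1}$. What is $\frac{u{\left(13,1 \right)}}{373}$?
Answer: $\frac{7}{2238} \approx 0.0031278$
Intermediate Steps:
$f{\left(n,P \right)} = \frac{2 n}{-1 + n}$
$u{\left(W,L \right)} = - L + \frac{2 W}{-1 + W}$ ($u{\left(W,L \right)} = \frac{2 W}{-1 + W} - L = - L + \frac{2 W}{-1 + W}$)
$\frac{u{\left(13,1 \right)}}{373} = \frac{\frac{1}{-1 + 13} \left(2 \cdot 13 - 1 \left(-1 + 13\right)\right)}{373} = \frac{\frac{1}{12} \left(26 - 1 \cdot 12\right)}{373} = \frac{\frac{1}{12} \left(26 - 12\right)}{373} = \frac{\frac{1}{12} \cdot 14}{373} = \frac{1}{373} \cdot \frac{7}{6} = \frac{7}{2238}$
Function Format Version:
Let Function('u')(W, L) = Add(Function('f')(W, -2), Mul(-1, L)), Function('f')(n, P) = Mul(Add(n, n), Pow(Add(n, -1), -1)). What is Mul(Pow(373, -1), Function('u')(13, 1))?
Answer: Rational(7, 2238) ≈ 0.0031278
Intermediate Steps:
Function('f')(n, P) = Mul(2, n, Pow(Add(-1, n), -1)) (Function('f')(n, P) = Mul(Mul(2, n), Pow(Add(-1, n), -1)) = Mul(2, n, Pow(Add(-1, n), -1)))
Function('u')(W, L) = Add(Mul(-1, L), Mul(2, W, Pow(Add(-1, W), -1))) (Function('u')(W, L) = Add(Mul(2, W, Pow(Add(-1, W), -1)), Mul(-1, L)) = Add(Mul(-1, L), Mul(2, W, Pow(Add(-1, W), -1))))
Mul(Pow(373, -1), Function('u')(13, 1)) = Mul(Pow(373, -1), Mul(Pow(Add(-1, 13), -1), Add(Mul(2, 13), Mul(-1, 1, Add(-1, 13))))) = Mul(Rational(1, 373), Mul(Pow(12, -1), Add(26, Mul(-1, 1, 12)))) = Mul(Rational(1, 373), Mul(Rational(1, 12), Add(26, -12))) = Mul(Rational(1, 373), Mul(Rational(1, 12), 14)) = Mul(Rational(1, 373), Rational(7, 6)) = Rational(7, 2238)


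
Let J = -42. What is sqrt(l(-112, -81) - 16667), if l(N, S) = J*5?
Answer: I*sqrt(16877) ≈ 129.91*I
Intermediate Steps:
l(N, S) = -210 (l(N, S) = -42*5 = -210)
sqrt(l(-112, -81) - 16667) = sqrt(-210 - 16667) = sqrt(-16877) = I*sqrt(16877)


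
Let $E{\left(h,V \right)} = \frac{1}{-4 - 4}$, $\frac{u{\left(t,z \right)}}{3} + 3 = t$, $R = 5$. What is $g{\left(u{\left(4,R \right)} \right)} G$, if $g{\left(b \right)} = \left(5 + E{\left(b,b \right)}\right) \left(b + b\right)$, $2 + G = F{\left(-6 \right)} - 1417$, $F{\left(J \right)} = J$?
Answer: $- \frac{166725}{4} \approx -41681.0$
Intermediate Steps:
$u{\left(t,z \right)} = -9 + 3 t$
$E{\left(h,V \right)} = - \frac{1}{8}$ ($E{\left(h,V \right)} = \frac{1}{-8} = - \frac{1}{8}$)
$G = -1425$ ($G = -2 - 1423 = -1425$)
$g{\left(b \right)} = \frac{39 b}{4}$ ($g{\left(b \right)} = \left(5 - \frac{1}{8}\right) \left(b + b\right) = \frac{39 \cdot 2 b}{8} = \frac{39 b}{4}$)
$g{\left(u{\left(4,R \right)} \right)} G = \frac{39 \left(-9 + 3 \cdot 4\right)}{4} \left(-1425\right) = \frac{39 \left(-9 + 12\right)}{4} \left(-1425\right) = \frac{39}{4} \cdot 3 \left(-1425\right) = \frac{117}{4} \left(-1425\right) = - \frac{166725}{4}$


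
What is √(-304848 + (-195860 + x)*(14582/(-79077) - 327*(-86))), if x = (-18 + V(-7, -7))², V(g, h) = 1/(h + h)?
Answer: I*√1684941729794612190489/553539 ≈ 74156.0*I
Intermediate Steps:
V(g, h) = 1/(2*h)
x = 64009/196 (x = (-18 + (½)/(-7))² = (-18 + (½)*(-⅐))² = (-18 - 1/14)² = (-253/14)² = 64009/196 ≈ 326.58)
√(-304848 + (-195860 + x)*(14582/(-79077) - 327*(-86))) = √(-304848 + (-195860 + 64009/196)*(14582/(-79077) - 327*(-86))) = √(-304848 - 38324551*(14582*(-1/79077) + 28122)/196) = √(-304848 - 38324551*(-14582/79077 + 28122)/196) = √(-304848 - 38324551/196*2223788812/79077) = √(-304848 - 3043775276382979/553539) = √(-3043944021640051/553539) = I*√1684941729794612190489/553539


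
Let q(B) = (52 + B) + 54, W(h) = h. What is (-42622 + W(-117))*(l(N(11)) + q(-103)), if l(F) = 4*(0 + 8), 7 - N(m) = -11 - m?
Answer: -1495865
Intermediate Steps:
N(m) = 18 + m (N(m) = 7 - (-11 - m) = 7 + (11 + m) = 18 + m)
q(B) = 106 + B
l(F) = 32 (l(F) = 4*8 = 32)
(-42622 + W(-117))*(l(N(11)) + q(-103)) = (-42622 - 117)*(32 + (106 - 103)) = -42739*(32 + 3) = -42739*35 = -1495865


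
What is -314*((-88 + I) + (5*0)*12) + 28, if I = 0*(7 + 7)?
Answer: 27660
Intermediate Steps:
I = 0 (I = 0*14 = 0)
-314*((-88 + I) + (5*0)*12) + 28 = -314*((-88 + 0) + (5*0)*12) + 28 = -314*(-88 + 0*12) + 28 = -314*(-88 + 0) + 28 = -314*(-88) + 28 = 27632 + 28 = 27660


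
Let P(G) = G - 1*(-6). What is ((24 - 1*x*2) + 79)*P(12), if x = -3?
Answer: 1962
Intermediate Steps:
P(G) = 6 + G (P(G) = G + 6 = 6 + G)
((24 - 1*x*2) + 79)*P(12) = ((24 - 1*(-3)*2) + 79)*(6 + 12) = ((24 - (-3)*2) + 79)*18 = ((24 - 1*(-6)) + 79)*18 = ((24 + 6) + 79)*18 = (30 + 79)*18 = 109*18 = 1962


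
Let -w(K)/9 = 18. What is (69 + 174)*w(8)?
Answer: -39366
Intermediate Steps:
w(K) = -162 (w(K) = -9*18 = -162)
(69 + 174)*w(8) = (69 + 174)*(-162) = 243*(-162) = -39366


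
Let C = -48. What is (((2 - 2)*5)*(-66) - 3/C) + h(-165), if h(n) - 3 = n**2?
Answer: 435649/16 ≈ 27228.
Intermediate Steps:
h(n) = 3 + n**2
(((2 - 2)*5)*(-66) - 3/C) + h(-165) = (((2 - 2)*5)*(-66) - 3/(-48)) + (3 + (-165)**2) = ((0*5)*(-66) - 3*(-1/48)) + (3 + 27225) = (0*(-66) + 1/16) + 27228 = (0 + 1/16) + 27228 = 1/16 + 27228 = 435649/16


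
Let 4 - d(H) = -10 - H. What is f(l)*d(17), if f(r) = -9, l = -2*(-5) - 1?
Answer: -279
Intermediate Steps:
l = 9 (l = 10 - 1 = 9)
d(H) = 14 + H (d(H) = 4 - (-10 - H) = 4 + (10 + H) = 14 + H)
f(l)*d(17) = -9*(14 + 17) = -9*31 = -279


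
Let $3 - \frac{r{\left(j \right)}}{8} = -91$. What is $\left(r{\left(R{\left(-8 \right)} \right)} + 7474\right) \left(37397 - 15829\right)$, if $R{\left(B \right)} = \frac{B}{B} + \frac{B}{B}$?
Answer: $177418368$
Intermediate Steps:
$R{\left(B \right)} = 2$ ($R{\left(B \right)} = 1 + 1 = 2$)
$r{\left(j \right)} = 752$ ($r{\left(j \right)} = 24 - -728 = 24 + 728 = 752$)
$\left(r{\left(R{\left(-8 \right)} \right)} + 7474\right) \left(37397 - 15829\right) = \left(752 + 7474\right) \left(37397 - 15829\right) = 8226 \cdot 21568 = 177418368$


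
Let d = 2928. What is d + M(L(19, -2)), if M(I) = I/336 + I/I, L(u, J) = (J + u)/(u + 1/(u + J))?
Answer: 318862945/108864 ≈ 2929.0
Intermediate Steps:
L(u, J) = (J + u)/(u + 1/(J + u))
M(I) = 1 + I/336 (M(I) = I*(1/336) + 1 = I/336 + 1 = 1 + I/336)
d + M(L(19, -2)) = 2928 + (1 + ((-2 + 19)**2/(1 + 19**2 - 2*19))/336) = 2928 + (1 + (17**2/(1 + 361 - 38))/336) = 2928 + (1 + (289/324)/336) = 2928 + (1 + (289*(1/324))/336) = 2928 + (1 + (1/336)*(289/324)) = 2928 + (1 + 289/108864) = 2928 + 109153/108864 = 318862945/108864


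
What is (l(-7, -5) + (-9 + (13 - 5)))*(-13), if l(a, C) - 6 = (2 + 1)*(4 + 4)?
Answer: -377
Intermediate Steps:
l(a, C) = 30 (l(a, C) = 6 + (2 + 1)*(4 + 4) = 6 + 3*8 = 6 + 24 = 30)
(l(-7, -5) + (-9 + (13 - 5)))*(-13) = (30 + (-9 + (13 - 5)))*(-13) = (30 + (-9 + 8))*(-13) = (30 - 1)*(-13) = 29*(-13) = -377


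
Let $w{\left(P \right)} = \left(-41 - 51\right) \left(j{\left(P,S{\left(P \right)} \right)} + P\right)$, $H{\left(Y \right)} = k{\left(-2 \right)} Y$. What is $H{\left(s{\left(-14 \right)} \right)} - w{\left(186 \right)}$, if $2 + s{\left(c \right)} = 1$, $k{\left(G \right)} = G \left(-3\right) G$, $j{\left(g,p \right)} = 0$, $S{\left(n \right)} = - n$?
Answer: $17124$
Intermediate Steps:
$k{\left(G \right)} = - 3 G^{2}$ ($k{\left(G \right)} = - 3 G G = - 3 G^{2}$)
$s{\left(c \right)} = -1$ ($s{\left(c \right)} = -2 + 1 = -1$)
$H{\left(Y \right)} = - 12 Y$ ($H{\left(Y \right)} = - 3 \left(-2\right)^{2} Y = \left(-3\right) 4 Y = - 12 Y$)
$w{\left(P \right)} = - 92 P$ ($w{\left(P \right)} = \left(-41 - 51\right) \left(0 + P\right) = - 92 P$)
$H{\left(s{\left(-14 \right)} \right)} - w{\left(186 \right)} = \left(-12\right) \left(-1\right) - \left(-92\right) 186 = 12 - -17112 = 12 + 17112 = 17124$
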